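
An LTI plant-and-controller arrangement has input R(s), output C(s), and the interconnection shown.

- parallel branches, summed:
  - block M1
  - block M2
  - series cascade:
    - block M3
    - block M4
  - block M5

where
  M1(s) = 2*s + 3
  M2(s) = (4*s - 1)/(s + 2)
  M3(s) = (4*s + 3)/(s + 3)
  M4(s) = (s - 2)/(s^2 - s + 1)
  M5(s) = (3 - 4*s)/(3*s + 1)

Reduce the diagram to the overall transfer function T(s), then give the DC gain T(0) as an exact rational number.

[1] series reduction of M3, M4 gives (4*s^2 - 5*s - 6)/(s^3 + 2*s^2 - 2*s + 3)
[2] sum the parallel branches M1, M2, (M3*M4), M5 gives (6*s^6 + 43*s^5 + 83*s^4 + 22*s^3 + 28*s^2 - 11*s + 21)/(3*s^5 + 13*s^4 + 10*s^3 - s^2 + 17*s + 6)
That last expression is T(s); at s = 0 only the constant terms survive, so T(0) = 21/6 = 7/2.

Answer: 7/2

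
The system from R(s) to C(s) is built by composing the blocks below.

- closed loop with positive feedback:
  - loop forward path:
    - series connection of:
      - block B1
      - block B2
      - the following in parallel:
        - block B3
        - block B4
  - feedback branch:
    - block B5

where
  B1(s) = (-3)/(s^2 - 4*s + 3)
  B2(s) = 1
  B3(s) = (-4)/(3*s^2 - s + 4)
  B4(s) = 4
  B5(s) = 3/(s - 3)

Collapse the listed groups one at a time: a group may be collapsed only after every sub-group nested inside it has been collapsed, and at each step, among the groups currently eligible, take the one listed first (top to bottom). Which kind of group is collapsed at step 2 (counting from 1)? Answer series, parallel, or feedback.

Reducing step by step:

Step 1 - reduce the parallel group B3, B4
Step 2 - series reduction of B1, B2, (B3+B4)
Step 3 - reduce the feedback loop with forward (B1*B2*(B3+B4)) and return B5
So the answer for step 2 is series.

Answer: series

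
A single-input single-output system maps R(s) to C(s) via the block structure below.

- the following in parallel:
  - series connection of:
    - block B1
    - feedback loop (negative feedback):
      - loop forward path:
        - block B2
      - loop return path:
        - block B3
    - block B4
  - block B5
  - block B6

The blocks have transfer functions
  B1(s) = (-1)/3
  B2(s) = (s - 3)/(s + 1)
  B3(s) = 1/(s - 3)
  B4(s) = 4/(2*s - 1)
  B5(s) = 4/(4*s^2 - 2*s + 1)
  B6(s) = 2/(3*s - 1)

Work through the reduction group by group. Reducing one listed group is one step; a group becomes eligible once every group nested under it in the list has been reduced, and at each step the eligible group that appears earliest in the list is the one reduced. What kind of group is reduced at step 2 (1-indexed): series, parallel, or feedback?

Answer: series

Working:
Step 1. apply the feedback formula to B2, B3
Step 2. cascade B1, [B2/(1+B2*B3)], B4
Step 3. reduce the parallel group (B1*[B2/(1+B2*B3)]*B4), B5, B6
The group at step 2 is a series group.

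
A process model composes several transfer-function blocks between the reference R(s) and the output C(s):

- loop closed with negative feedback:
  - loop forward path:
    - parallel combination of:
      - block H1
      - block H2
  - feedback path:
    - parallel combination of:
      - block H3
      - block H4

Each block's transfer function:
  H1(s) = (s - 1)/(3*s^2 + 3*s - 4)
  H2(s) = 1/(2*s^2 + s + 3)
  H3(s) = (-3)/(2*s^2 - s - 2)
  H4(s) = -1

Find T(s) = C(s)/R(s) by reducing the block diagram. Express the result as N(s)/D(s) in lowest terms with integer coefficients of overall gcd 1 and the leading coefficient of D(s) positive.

First reduce the diagram to T(s).

1. sum the parallel branches H1, H2: (2*s^3 + 2*s^2 + 5*s - 7)/(6*s^4 + 9*s^3 + 4*s^2 + 5*s - 12)
2. reduce the parallel group H3, H4: (-2*s^2 + s - 1)/(2*s^2 - s - 2)
3. apply the feedback formula to (H1+H2), (H3+H4), giving the overall T(s)

Answer: (4*s^5 + 2*s^4 + 4*s^3 - 23*s^2 - 3*s + 14)/(12*s^6 + 8*s^5 - 15*s^4 - 22*s^3 - 20*s^2 - 10*s + 31)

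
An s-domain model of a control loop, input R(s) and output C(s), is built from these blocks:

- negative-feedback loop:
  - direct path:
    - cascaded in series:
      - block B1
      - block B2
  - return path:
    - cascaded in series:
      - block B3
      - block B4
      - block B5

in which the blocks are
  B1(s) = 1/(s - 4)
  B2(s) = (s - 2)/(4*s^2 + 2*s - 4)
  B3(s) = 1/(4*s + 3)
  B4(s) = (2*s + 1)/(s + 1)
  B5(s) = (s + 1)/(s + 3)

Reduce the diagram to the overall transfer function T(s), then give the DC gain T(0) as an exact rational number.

Answer: -9/71

Working:
Step 1. cascade B1, B2 gives (s - 2)/(4*s^3 - 14*s^2 - 12*s + 16)
Step 2. cascade B3, B4, B5 gives (2*s + 1)/(4*s^2 + 15*s + 9)
Step 3. feedback reduction of (B1*B2), (B3*B4*B5) gives (4*s^3 + 7*s^2 - 21*s - 18)/(16*s^5 + 4*s^4 - 222*s^3 - 240*s^2 + 129*s + 142)
Step 3 gives the overall T(s). Then T(0) = -18/142 = -9/71.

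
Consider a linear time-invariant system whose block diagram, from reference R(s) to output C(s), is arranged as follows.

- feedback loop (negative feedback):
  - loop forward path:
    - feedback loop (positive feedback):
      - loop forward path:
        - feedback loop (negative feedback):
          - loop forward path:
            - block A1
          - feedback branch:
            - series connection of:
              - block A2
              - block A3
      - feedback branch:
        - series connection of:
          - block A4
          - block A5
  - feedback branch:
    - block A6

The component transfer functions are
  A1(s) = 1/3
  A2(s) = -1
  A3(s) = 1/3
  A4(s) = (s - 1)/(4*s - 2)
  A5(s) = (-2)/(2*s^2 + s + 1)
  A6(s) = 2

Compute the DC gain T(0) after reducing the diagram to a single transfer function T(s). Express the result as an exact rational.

Answer: 3/17

Working:
Step 1. series reduction of A2, A3 gives (-1)/3
Step 2. apply the feedback formula to A1, (A2*A3) gives 3/8
Step 3. combine A4, A5 in series gives (1 - s)/(4*s^3 + s - 1)
Step 4. apply the feedback formula to [A1/(1+A1*(A2*A3))], (A4*A5) gives (12*s^3 + 3*s - 3)/(32*s^3 + 11*s - 11)
Step 5. close the feedback loop around [[A1/(1+A1*(A2*A3))]/(1-[A1/(1+A1*(A2*A3))]*(A4*A5))], A6 gives (12*s^3 + 3*s - 3)/(56*s^3 + 17*s - 17)
Evaluating the step-5 result (the overall T(s)) at s = 0 gives T(0) = -3/(-17) = 3/17.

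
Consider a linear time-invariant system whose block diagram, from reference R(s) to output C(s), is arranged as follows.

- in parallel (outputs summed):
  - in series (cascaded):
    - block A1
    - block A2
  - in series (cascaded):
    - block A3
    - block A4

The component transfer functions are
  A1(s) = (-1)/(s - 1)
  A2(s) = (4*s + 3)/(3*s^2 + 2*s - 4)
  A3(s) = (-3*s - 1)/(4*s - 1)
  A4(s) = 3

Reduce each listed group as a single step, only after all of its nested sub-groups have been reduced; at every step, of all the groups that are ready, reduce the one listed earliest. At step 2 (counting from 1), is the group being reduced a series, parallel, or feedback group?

(1) reduce the series chain A1, A2
(2) multiply A3, A4 (series)
(3) combine (A1*A2), (A3*A4) in parallel
Step 2 collapses a series group.

Final answer: series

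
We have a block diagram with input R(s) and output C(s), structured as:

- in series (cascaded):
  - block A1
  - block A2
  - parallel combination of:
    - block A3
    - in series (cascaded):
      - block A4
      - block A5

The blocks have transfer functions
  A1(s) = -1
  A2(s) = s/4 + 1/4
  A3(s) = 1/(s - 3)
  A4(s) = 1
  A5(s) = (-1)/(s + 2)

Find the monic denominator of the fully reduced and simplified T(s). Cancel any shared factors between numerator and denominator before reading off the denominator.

First reduce the diagram to T(s).

Step 1 - combine A4, A5 in series -> (-1)/(s + 2)
Step 2 - reduce the parallel group A3, (A4*A5) -> 5/(s^2 - s - 6)
Step 3 - combine A1, A2, (A3+(A4*A5)) in series -> (-5*s - 5)/(4*s^2 - 4*s - 24)
T(s) is the step-3 result (common factors already cancelled). Leading coefficient of the denominator: 4. Divide through by 4 for the monic polynomial.

Answer: s^2 - s - 6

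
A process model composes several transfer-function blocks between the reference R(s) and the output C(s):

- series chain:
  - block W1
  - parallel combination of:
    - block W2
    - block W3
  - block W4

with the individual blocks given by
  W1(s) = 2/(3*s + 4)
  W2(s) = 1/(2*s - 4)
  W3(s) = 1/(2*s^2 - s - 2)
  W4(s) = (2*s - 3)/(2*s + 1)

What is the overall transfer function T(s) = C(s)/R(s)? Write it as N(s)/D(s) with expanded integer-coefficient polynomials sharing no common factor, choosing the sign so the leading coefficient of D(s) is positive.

Step 1 - add W2, W3 (parallel) -> (2*s^2 + s - 6)/(4*s^3 - 10*s^2 + 8)
Step 2 - series reduction of W1, (W2+W3), W4, giving the overall T(s)

Hence the answer: (4*s^3 - 4*s^2 - 15*s + 18)/(12*s^5 - 8*s^4 - 47*s^3 + 4*s^2 + 44*s + 16)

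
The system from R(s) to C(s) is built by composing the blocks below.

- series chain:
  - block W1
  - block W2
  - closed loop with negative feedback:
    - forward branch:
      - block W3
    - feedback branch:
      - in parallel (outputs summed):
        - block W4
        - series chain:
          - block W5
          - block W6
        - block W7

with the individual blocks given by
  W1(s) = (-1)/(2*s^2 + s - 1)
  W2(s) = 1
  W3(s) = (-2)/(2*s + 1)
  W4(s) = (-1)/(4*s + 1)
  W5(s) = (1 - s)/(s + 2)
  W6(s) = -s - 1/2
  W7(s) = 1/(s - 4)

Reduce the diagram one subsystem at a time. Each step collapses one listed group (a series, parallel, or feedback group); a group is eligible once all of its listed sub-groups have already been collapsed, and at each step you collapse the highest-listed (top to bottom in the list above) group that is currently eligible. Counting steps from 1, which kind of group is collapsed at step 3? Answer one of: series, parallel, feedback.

Step 1. reduce the series chain W5, W6
Step 2. parallel reduction of W4, (W5*W6), W7
Step 3. feedback reduction of W3, (W4+(W5*W6)+W7)
Step 4. reduce the series chain W1, W2, [W3/(1+W3*(W4+(W5*W6)+W7))]
Step 3: feedback.

Hence the answer: feedback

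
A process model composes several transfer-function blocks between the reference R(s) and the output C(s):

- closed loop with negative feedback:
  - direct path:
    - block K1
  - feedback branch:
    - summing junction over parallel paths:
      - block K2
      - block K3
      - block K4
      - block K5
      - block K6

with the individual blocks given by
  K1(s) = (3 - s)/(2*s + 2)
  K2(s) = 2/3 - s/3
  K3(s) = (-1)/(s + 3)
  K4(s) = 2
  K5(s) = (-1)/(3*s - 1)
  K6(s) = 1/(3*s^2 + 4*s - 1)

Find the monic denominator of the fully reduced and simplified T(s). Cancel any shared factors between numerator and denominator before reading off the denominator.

[1] reduce the parallel group K2, K3, K4, K5, K6 gives (-9*s^5 + 36*s^4 + 232*s^3 + 123*s^2 - 151*s + 21)/(27*s^4 + 108*s^3 + 60*s^2 - 60*s + 9)
[2] apply the feedback formula to K1, (K2+K3+K4+K5+K6) gives (-27*s^5 - 27*s^4 + 264*s^3 + 240*s^2 - 189*s + 27)/(9*s^6 - 9*s^5 + 146*s^4 + 909*s^3 + 520*s^2 - 576*s + 81)
No further cancellation is possible in the step-2 result, so that is T(s). Its denominator becomes monic after dividing by the leading coefficient 9.

Hence the answer: s^6 - s^5 + 146*s^4/9 + 101*s^3 + 520*s^2/9 - 64*s + 9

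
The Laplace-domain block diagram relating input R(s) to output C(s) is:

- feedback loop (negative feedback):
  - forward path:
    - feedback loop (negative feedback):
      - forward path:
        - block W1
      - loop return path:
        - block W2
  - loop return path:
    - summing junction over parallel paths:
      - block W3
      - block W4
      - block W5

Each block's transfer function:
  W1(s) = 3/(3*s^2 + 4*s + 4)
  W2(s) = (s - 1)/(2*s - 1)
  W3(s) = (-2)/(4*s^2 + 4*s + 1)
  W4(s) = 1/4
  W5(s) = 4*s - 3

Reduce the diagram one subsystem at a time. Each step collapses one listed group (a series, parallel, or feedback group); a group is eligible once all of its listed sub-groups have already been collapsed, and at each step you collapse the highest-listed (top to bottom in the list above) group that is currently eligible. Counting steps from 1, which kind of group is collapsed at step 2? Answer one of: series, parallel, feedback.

The answer is parallel.

Reasoning:
Step 1. feedback reduction of W1, W2
Step 2. sum the parallel branches W3, W4, W5
Step 3. apply the feedback formula to [W1/(1+W1*W2)], (W3+W4+W5)
The group at step 2 is a parallel group.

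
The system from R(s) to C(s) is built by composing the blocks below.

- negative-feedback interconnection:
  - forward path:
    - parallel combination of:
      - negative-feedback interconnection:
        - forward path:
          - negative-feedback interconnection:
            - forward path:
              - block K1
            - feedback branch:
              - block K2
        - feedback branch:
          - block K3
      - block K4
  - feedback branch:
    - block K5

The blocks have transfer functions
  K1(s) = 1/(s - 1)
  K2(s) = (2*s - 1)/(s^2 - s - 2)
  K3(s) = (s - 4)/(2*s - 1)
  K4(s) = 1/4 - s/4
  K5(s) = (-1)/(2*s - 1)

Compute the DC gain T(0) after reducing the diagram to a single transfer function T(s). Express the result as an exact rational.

Answer: 15/43

Working:
(1) close the feedback loop around K1, K2 = (s^2 - s - 2)/(s^3 - 2*s^2 + s + 1)
(2) feedback reduction of [K1/(1+K1*K2)], K3 = (2*s^3 - 3*s^2 - 3*s + 2)/(2*s^4 - 4*s^3 - s^2 + 3*s + 7)
(3) reduce the parallel group [[K1/(1+K1*K2)]/(1+[K1/(1+K1*K2)]*K3)], K4 = (-2*s^5 + 6*s^4 + 5*s^3 - 16*s^2 - 16*s + 15)/(8*s^4 - 16*s^3 - 4*s^2 + 12*s + 28)
(4) close the feedback loop around ([[K1/(1+K1*K2)]/(1+[K1/(1+K1*K2)]*K3)]+K4), K5 = (-4*s^6 + 14*s^5 + 4*s^4 - 37*s^3 - 16*s^2 + 46*s - 15)/(18*s^5 - 46*s^4 + 3*s^3 + 44*s^2 + 60*s - 43)
The step-4 result is T(s). Setting s = 0: T(0) = -15/(-43) = 15/43.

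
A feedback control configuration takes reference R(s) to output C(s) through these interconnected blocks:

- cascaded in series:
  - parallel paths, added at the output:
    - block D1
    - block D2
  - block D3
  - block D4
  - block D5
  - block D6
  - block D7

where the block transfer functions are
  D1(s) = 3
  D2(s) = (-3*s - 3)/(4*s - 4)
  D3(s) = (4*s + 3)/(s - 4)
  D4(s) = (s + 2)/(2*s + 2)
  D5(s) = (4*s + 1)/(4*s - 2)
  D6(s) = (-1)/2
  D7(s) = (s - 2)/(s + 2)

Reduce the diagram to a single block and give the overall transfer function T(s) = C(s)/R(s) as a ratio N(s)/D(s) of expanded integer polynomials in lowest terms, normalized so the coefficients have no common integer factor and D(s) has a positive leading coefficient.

Answer: (-144*s^4 + 384*s^3 + 21*s^2 - 381*s - 90)/(64*s^4 - 288*s^3 + 64*s^2 + 288*s - 128)

Working:
[1] parallel reduction of D1, D2: (9*s - 15)/(4*s - 4)
[2] reduce the series chain (D1+D2), D3, D4, D5, D6, D7: this yields T(s), and no further normalization is needed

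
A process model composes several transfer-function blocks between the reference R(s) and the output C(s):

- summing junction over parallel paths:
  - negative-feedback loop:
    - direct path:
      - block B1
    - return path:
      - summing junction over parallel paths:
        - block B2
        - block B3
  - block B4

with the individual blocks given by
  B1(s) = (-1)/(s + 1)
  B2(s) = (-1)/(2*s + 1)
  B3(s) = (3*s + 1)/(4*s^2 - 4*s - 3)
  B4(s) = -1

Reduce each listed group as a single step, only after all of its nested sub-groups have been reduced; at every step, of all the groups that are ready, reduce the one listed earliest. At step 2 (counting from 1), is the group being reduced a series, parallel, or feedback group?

1. sum the parallel branches B2, B3
2. close the feedback loop around B1, (B2+B3)
3. add [B1/(1+B1*(B2+B3))], B4 (parallel)
The group at step 2 is a feedback group.

Hence the answer: feedback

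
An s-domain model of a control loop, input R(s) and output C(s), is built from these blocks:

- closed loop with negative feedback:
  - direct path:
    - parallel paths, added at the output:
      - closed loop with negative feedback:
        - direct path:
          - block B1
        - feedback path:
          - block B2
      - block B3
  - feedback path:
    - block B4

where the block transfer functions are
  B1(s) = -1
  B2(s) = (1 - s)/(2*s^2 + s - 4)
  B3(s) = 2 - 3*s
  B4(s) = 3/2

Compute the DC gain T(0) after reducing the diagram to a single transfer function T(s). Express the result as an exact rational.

Step 1. reduce the feedback loop with forward B1 and return B2; result (-2*s^2 - s + 4)/(2*s^2 + 2*s - 5)
Step 2. add [B1/(1+B1*B2)], B3 (parallel); result (-6*s^3 - 4*s^2 + 18*s - 6)/(2*s^2 + 2*s - 5)
Step 3. feedback reduction of ([B1/(1+B1*B2)]+B3), B4; result (6*s^3 + 4*s^2 - 18*s + 6)/(9*s^3 + 4*s^2 - 29*s + 14)
That last expression is T(s); at s = 0 only the constant terms survive, so T(0) = 6/14 = 3/7.

Final answer: 3/7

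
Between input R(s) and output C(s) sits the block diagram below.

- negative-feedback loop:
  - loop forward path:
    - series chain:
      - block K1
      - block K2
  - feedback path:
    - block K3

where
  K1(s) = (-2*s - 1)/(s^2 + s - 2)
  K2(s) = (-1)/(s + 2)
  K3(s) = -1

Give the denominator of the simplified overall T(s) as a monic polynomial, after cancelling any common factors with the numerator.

Step 1. reduce the series chain K1, K2, giving (2*s + 1)/(s^3 + 3*s^2 - 4)
Step 2. reduce the feedback loop with forward (K1*K2) and return K3, giving (2*s + 1)/(s^3 + 3*s^2 - 2*s - 5)
That last expression is T(s), already simplified, and its denominator is already monic.

Final answer: s^3 + 3*s^2 - 2*s - 5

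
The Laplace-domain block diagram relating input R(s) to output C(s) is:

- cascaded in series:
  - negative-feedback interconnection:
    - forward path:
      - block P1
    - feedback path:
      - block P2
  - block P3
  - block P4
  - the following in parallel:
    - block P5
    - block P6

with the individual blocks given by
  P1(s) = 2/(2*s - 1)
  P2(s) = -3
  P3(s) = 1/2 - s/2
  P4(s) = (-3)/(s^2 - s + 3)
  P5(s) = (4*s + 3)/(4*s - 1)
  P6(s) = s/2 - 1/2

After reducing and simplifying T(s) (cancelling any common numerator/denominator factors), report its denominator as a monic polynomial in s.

Step 1 - reduce the feedback loop with forward P1 and return P2 = 2/(2*s - 7)
Step 2 - sum the parallel branches P5, P6 = (4*s^2 + 3*s + 7)/(8*s - 2)
Step 3 - reduce the series chain [P1/(1+P1*P2)], P3, P4, (P5+P6) = (12*s^3 - 3*s^2 + 12*s - 21)/(16*s^4 - 76*s^3 + 122*s^2 - 194*s + 42)
T(s) is the step-3 result (common factors already cancelled). Leading coefficient of the denominator: 16. Divide through by 16 for the monic polynomial.

Therefore the answer is s^4 - 19*s^3/4 + 61*s^2/8 - 97*s/8 + 21/8.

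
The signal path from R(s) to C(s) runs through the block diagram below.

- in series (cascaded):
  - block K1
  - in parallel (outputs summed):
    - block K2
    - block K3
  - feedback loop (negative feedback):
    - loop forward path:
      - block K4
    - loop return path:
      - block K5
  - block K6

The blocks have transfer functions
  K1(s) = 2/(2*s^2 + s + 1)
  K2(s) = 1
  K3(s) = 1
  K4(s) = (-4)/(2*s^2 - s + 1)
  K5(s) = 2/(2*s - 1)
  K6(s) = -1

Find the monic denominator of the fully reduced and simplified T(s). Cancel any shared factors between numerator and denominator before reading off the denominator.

The answer is s^5 - s^4/2 + 3*s^3/4 - 19*s^2/8 - 3*s/4 - 9/8.

Reasoning:
Step 1. sum the parallel branches K2, K3, giving 2
Step 2. feedback reduction of K4, K5, giving (4 - 8*s)/(4*s^3 - 4*s^2 + 3*s - 9)
Step 3. series reduction of K1, (K2+K3), [K4/(1+K4*K5)], K6, giving (32*s - 16)/(8*s^5 - 4*s^4 + 6*s^3 - 19*s^2 - 6*s - 9)
Step 3 gives the fully reduced T(s), with no common factor left to cancel. The denominator's leading coefficient is 8, so divide each of its coefficients by 8 to get the monic form.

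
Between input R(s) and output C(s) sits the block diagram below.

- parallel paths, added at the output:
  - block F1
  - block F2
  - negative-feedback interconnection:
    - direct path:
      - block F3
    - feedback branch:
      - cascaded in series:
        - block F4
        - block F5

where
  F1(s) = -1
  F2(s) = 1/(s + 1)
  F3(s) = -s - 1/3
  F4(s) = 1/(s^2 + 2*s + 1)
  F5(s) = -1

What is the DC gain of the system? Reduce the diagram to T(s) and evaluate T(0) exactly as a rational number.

1. reduce the series chain F4, F5 -> (-1)/(s^2 + 2*s + 1)
2. reduce the feedback loop with forward F3 and return (F4*F5) -> (-3*s^3 - 7*s^2 - 5*s - 1)/(3*s^2 + 9*s + 4)
3. reduce the parallel group F1, F2, [F3/(1+F3*(F4*F5))] -> (-3*s^4 - 13*s^3 - 21*s^2 - 10*s - 1)/(3*s^3 + 12*s^2 + 13*s + 4)
That last expression is T(s); at s = 0 only the constant terms survive, so T(0) = -1/4.

Therefore the answer is -1/4.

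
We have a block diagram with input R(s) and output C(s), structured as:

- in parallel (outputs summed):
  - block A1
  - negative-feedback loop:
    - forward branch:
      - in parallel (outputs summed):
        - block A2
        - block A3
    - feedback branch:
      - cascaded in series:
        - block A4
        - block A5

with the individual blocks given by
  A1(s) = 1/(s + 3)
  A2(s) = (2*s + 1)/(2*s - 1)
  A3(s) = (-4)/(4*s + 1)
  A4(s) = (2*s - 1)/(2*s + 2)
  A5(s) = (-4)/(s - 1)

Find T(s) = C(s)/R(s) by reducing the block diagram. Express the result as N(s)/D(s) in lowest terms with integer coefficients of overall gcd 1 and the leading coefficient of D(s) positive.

[1] parallel reduction of A2, A3 gives (8*s^2 - 2*s + 5)/(8*s^2 - 2*s - 1)
[2] multiply A4, A5 (series) gives (2 - 4*s)/(s^2 - 1)
[3] collapse the loop ((A2+A3) forward, (A4*A5) return) gives (8*s^4 - 2*s^3 - 3*s^2 + 2*s - 5)/(8*s^4 - 34*s^3 + 15*s^2 - 22*s + 11)
[4] add A1, [(A2+A3)/(1+(A2+A3)*(A4*A5))] (parallel), which is the overall transfer function T(s) = C(s)/R(s) in lowest terms

Final answer: (8*s^5 + 30*s^4 - 43*s^3 + 8*s^2 - 21*s - 4)/(8*s^5 - 10*s^4 - 87*s^3 + 23*s^2 - 55*s + 33)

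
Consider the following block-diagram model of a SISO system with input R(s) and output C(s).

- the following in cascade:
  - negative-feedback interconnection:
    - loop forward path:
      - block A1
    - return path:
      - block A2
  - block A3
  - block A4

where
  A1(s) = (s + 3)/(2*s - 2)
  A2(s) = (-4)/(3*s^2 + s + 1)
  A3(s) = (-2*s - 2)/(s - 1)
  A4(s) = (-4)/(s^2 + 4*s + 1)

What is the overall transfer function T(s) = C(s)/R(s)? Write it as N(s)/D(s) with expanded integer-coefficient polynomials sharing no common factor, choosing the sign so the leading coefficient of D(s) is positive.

Answer: (12*s^4 + 52*s^3 + 56*s^2 + 28*s + 12)/(3*s^6 + 7*s^5 - 17*s^4 - 10*s^3 - 13*s^2 + 23*s + 7)

Working:
(1) close the feedback loop around A1, A2 gives (3*s^3 + 10*s^2 + 4*s + 3)/(6*s^3 - 4*s^2 - 4*s - 14)
(2) series reduction of [A1/(1+A1*A2)], A3, A4; the result is T(s) itself (integer coefficients, no common factor, positive leading denominator coefficient)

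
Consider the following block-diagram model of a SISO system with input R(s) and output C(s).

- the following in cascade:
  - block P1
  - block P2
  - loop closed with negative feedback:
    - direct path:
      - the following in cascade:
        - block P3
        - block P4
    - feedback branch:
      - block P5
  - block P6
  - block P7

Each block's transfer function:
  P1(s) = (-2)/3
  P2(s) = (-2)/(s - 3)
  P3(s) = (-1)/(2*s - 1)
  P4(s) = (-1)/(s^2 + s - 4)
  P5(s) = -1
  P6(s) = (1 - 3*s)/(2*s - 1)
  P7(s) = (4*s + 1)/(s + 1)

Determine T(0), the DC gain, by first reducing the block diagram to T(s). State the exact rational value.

Step 1. combine P3, P4 in series -> 1/(2*s^3 + s^2 - 9*s + 4)
Step 2. collapse the loop ((P3*P4) forward, P5 return) -> 1/(2*s^3 + s^2 - 9*s + 3)
Step 3. series reduction of P1, P2, [(P3*P4)/(1+(P3*P4)*P5)], P6, P7 -> (-48*s^2 + 4*s + 4)/(12*s^6 - 24*s^5 - 93*s^4 + 159*s^3 + 72*s^2 - 117*s + 27)
That last expression is T(s); at s = 0 only the constant terms survive, so T(0) = 4/27.

Therefore the answer is 4/27.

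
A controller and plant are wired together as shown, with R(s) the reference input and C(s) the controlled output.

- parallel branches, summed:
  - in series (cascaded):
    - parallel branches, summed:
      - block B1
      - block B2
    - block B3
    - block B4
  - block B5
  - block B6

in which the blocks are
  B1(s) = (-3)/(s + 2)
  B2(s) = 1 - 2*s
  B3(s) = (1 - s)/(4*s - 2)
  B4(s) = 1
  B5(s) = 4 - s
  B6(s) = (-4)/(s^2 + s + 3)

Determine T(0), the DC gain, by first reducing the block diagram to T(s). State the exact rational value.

Step 1 - parallel reduction of B1, B2 -> (-2*s^2 - 3*s - 1)/(s + 2)
Step 2 - cascade (B1+B2), B3, B4 -> (2*s^3 + s^2 - 2*s - 1)/(4*s^2 + 6*s - 4)
Step 3 - reduce the parallel group ((B1+B2)*B3*B4), B5, B6 -> (-2*s^5 + 9*s^4 + 31*s^3 + 26*s^2 + 37*s - 35)/(4*s^4 + 10*s^3 + 14*s^2 + 14*s - 12)
DC gain: substitute s = 0 into T(s) from step 3: T(0) = -35/(-12) = 35/12.

Therefore the answer is 35/12.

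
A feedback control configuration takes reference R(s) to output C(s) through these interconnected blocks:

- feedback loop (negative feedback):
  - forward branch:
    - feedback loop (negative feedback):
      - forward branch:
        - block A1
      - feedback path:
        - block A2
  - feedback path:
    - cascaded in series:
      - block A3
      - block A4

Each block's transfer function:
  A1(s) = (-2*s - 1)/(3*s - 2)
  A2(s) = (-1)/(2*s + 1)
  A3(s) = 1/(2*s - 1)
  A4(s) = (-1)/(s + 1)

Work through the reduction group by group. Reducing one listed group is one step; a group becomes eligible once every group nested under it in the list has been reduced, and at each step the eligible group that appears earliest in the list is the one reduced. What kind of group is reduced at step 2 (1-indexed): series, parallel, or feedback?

The answer is series.

Reasoning:
Step 1 - close the feedback loop around A1, A2
Step 2 - cascade A3, A4
Step 3 - close the feedback loop around [A1/(1+A1*A2)], (A3*A4)
At step 2 the group reduced is series.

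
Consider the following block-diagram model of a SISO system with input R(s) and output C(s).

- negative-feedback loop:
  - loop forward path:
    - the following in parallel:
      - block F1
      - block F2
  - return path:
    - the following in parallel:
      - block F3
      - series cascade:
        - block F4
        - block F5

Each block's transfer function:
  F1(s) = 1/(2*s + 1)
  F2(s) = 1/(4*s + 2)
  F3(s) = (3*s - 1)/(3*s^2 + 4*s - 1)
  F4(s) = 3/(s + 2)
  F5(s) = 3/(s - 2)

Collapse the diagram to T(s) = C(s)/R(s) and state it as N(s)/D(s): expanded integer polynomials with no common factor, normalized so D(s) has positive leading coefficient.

First reduce the diagram to T(s).

Step 1: parallel reduction of F1, F2 = 3/(4*s + 2)
Step 2: multiply F4, F5 (series) = 9/(s^2 - 4)
Step 3: sum the parallel branches F3, (F4*F5) = (3*s^3 + 26*s^2 + 24*s - 5)/(3*s^4 + 4*s^3 - 13*s^2 - 16*s + 4)
Step 4: feedback reduction of (F1+F2), (F3+(F4*F5)), giving the overall T(s)

Answer: (9*s^4 + 12*s^3 - 39*s^2 - 48*s + 12)/(12*s^5 + 22*s^4 - 35*s^3 - 12*s^2 + 56*s - 7)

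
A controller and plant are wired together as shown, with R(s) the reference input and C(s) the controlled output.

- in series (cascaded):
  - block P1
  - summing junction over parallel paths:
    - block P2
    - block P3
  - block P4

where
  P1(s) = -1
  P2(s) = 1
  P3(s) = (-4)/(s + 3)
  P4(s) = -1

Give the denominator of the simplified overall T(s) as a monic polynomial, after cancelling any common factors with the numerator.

Step 1. reduce the parallel group P2, P3 = (s - 1)/(s + 3)
Step 2. series reduction of P1, (P2+P3), P4 = (s - 1)/(s + 3)
T(s) is the step-2 result (common factors already cancelled). Leading coefficient of the denominator: 1, so no rescaling is needed.

Answer: s + 3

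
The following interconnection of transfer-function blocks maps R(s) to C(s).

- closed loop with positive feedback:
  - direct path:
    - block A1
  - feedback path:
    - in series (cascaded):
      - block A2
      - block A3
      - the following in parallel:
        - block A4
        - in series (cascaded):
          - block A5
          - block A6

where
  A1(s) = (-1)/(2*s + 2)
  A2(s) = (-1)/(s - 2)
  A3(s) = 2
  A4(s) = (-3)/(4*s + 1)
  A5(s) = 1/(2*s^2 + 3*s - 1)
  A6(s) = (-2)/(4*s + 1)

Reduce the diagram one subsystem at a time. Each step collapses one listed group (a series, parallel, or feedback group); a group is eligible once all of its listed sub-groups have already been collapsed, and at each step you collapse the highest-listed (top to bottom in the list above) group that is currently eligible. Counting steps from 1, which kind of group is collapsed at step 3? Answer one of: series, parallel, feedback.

Reducing step by step:

(1) cascade A5, A6
(2) parallel reduction of A4, (A5*A6)
(3) series reduction of A2, A3, (A4+(A5*A6))
(4) feedback reduction of A1, (A2*A3*(A4+(A5*A6)))
Step 3 collapses a series group.

Answer: series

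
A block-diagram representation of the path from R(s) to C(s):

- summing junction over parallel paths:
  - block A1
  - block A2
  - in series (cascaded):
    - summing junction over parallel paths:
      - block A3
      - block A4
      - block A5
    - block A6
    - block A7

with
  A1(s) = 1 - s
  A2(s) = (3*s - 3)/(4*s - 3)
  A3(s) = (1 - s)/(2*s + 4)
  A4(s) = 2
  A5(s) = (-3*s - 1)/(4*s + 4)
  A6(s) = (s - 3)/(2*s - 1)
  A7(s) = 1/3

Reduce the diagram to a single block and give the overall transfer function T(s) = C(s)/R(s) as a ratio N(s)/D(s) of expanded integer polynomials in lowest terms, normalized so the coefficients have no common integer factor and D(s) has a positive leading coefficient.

1. sum the parallel branches A3, A4, A5; result (3*s^2 + 17*s + 16)/(4*s^2 + 12*s + 8)
2. combine (A3+A4+A5), A6, A7 in series; result (3*s^3 + 8*s^2 - 35*s - 48)/(24*s^3 + 60*s^2 + 12*s - 24)
3. parallel reduction of A1, A2, ((A3+A4+A5)*A6*A7): this yields T(s), and no further normalization is needed

Final answer: (-96*s^5 + 12*s^4 + 431*s^3 - 308*s^2 - 399*s + 288)/(96*s^4 + 168*s^3 - 132*s^2 - 132*s + 72)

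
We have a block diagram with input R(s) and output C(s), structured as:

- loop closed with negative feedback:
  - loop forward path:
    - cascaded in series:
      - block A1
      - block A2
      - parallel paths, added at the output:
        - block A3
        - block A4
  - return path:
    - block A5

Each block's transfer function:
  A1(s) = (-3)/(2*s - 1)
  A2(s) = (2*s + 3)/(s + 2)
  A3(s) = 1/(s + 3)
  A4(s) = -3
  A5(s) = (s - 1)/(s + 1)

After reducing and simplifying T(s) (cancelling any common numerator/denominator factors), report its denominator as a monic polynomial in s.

First reduce the diagram to T(s).

[1] sum the parallel branches A3, A4 gives (-3*s - 8)/(s + 3)
[2] combine A1, A2, (A3+A4) in series gives (18*s^2 + 75*s + 72)/(2*s^3 + 9*s^2 + 7*s - 6)
[3] collapse the loop ((A1*A2*(A3+A4)) forward, A5 return) gives (18*s^3 + 93*s^2 + 147*s + 72)/(2*s^4 + 29*s^3 + 73*s^2 - 2*s - 78)
Step 3 gives the fully reduced T(s), with no common factor left to cancel. The denominator's leading coefficient is 2, so divide each of its coefficients by 2 to get the monic form.

Answer: s^4 + 29*s^3/2 + 73*s^2/2 - s - 39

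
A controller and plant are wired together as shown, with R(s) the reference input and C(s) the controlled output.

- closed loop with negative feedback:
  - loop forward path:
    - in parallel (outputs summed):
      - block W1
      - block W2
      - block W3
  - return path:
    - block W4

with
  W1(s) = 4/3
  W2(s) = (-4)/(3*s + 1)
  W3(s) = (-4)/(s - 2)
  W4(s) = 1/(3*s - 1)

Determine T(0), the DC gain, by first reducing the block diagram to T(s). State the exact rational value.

The answer is -2/5.

Reasoning:
[1] reduce the parallel group W1, W2, W3, giving (12*s^2 - 68*s + 4)/(9*s^2 - 15*s - 6)
[2] apply the feedback formula to (W1+W2+W3), W4, giving (36*s^3 - 216*s^2 + 80*s - 4)/(27*s^3 - 42*s^2 - 71*s + 10)
That last expression is T(s); at s = 0 only the constant terms survive, so T(0) = -4/10 = -2/5.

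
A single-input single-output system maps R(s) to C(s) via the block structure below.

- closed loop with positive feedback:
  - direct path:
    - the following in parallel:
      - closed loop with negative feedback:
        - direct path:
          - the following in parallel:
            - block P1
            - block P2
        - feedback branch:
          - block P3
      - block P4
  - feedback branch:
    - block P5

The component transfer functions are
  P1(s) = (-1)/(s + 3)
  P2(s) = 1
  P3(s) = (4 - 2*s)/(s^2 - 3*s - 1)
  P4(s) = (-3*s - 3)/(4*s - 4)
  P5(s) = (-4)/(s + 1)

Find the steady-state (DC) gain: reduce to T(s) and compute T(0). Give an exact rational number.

Step 1 - reduce the parallel group P1, P2 gives (s + 2)/(s + 3)
Step 2 - reduce the feedback loop with forward (P1+P2) and return P3 gives (s^3 - s^2 - 7*s - 2)/(s^3 - 2*s^2 - 10*s + 5)
Step 3 - add [(P1+P2)/(1+(P1+P2)*P3)], P4 (parallel) gives (s^4 - 5*s^3 + 12*s^2 + 35*s - 7)/(4*s^4 - 12*s^3 - 32*s^2 + 60*s - 20)
Step 4 - collapse the loop (([(P1+P2)/(1+(P1+P2)*P3)]+P4) forward, P5 return) gives (s^5 - 4*s^4 + 7*s^3 + 47*s^2 + 28*s - 7)/(4*s^5 - 4*s^4 - 64*s^3 + 76*s^2 + 180*s - 48)
That last expression is T(s); at s = 0 only the constant terms survive, so T(0) = -7/(-48) = 7/48.

Hence the answer: 7/48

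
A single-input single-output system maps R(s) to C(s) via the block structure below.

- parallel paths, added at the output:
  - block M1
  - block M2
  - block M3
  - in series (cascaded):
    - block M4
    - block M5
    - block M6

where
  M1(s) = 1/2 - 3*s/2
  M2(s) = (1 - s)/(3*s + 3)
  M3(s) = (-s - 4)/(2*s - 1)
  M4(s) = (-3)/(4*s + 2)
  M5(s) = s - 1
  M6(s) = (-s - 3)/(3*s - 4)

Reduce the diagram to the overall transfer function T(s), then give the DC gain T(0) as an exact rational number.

1. cascade M4, M5, M6 -> (3*s^2 + 6*s - 9)/(12*s^2 - 10*s - 8)
2. sum the parallel branches M1, M2, M3, (M4*M5*M6) -> (-108*s^5 + 30*s^4 + 110*s^3 - 107*s^2 + 148*s + 143)/(72*s^4 - 24*s^3 - 114*s^2 + 6*s + 24)
DC gain: substitute s = 0 into T(s) from step 2: T(0) = 143/24.

Hence the answer: 143/24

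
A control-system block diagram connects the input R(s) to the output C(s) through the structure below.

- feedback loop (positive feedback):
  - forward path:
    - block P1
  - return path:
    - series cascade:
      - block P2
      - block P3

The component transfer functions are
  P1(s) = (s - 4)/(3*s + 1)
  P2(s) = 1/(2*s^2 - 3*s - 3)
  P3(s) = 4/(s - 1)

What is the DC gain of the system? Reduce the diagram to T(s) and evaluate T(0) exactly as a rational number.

Reducing step by step:

(1) combine P2, P3 in series -> 4/(2*s^3 - 5*s^2 + 3)
(2) apply the feedback formula to P1, (P2*P3) -> (2*s^4 - 13*s^3 + 20*s^2 + 3*s - 12)/(6*s^4 - 13*s^3 - 5*s^2 + 5*s + 19)
DC gain: substitute s = 0 into T(s) from step 2: T(0) = -12/19.

Answer: -12/19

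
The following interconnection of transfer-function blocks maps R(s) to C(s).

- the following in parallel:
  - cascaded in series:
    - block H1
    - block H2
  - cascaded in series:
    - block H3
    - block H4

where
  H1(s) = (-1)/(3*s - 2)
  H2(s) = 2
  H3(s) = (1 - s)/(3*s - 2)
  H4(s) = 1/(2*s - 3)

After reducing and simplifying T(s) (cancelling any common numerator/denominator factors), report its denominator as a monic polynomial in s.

Step 1 - combine H1, H2 in series: (-2)/(3*s - 2)
Step 2 - reduce the series chain H3, H4: (1 - s)/(6*s^2 - 13*s + 6)
Step 3 - reduce the parallel group (H1*H2), (H3*H4): (7 - 5*s)/(6*s^2 - 13*s + 6)
That last expression is T(s), already simplified. Scaling its denominator by 1/6 (the reciprocal of the leading coefficient) yields the monic denominator.

Final answer: s^2 - 13*s/6 + 1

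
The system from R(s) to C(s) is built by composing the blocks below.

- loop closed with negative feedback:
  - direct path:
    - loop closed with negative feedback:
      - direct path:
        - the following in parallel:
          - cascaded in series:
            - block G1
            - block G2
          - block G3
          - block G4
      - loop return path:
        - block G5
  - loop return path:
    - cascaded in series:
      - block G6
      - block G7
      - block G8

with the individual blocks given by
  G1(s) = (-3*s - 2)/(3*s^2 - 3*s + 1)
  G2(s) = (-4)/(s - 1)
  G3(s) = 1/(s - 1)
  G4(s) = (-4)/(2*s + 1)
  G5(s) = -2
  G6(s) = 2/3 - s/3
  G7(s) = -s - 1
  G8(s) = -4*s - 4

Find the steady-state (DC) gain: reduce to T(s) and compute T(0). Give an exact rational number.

First reduce the diagram to T(s).

Step 1: combine G1, G2 in series -> (12*s + 8)/(3*s^3 - 6*s^2 + 4*s - 1)
Step 2: reduce the parallel group (G1*G2), G3, G4 -> (-6*s^3 + 45*s^2 + 11*s + 13)/(6*s^4 - 9*s^3 + 2*s^2 + 2*s - 1)
Step 3: close the feedback loop around ((G1*G2)+G3+G4), G5 -> (-6*s^3 + 45*s^2 + 11*s + 13)/(6*s^4 + 3*s^3 - 88*s^2 - 20*s - 27)
Step 4: combine G6, G7, G8 in series -> -4*s^3/3 + 4*s + 8/3
Step 5: feedback reduction of [((G1*G2)+G3+G4)/(1+((G1*G2)+G3+G4)*G5)], (G6*G7*G8) -> (-18*s^3 + 135*s^2 + 33*s + 39)/(24*s^6 - 180*s^5 - 98*s^4 + 449*s^3 + 228*s^2 + 184*s + 23)
That last expression is T(s); at s = 0 only the constant terms survive, so T(0) = 39/23.

Answer: 39/23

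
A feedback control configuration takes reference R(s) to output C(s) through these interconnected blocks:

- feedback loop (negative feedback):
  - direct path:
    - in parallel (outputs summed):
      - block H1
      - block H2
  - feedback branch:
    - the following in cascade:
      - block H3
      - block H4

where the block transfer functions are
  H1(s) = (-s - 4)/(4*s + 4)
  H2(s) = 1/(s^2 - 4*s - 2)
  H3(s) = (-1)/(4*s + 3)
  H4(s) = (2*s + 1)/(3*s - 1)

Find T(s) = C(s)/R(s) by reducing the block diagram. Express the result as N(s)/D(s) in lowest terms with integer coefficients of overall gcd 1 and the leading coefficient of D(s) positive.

Answer: (-12*s^5 - 5*s^4 + 267*s^3 + 254*s^2 - 6*s - 36)/(48*s^5 - 122*s^4 - 359*s^3 - 224*s^2 - 14*s + 12)

Working:
Step 1 - combine H1, H2 in parallel; result (-s^3 + 22*s + 12)/(4*s^3 - 12*s^2 - 24*s - 8)
Step 2 - cascade H3, H4; result (-2*s - 1)/(12*s^2 + 5*s - 3)
Step 3 - apply the feedback formula to (H1+H2), (H3*H4), which is the overall transfer function T(s) = C(s)/R(s) in lowest terms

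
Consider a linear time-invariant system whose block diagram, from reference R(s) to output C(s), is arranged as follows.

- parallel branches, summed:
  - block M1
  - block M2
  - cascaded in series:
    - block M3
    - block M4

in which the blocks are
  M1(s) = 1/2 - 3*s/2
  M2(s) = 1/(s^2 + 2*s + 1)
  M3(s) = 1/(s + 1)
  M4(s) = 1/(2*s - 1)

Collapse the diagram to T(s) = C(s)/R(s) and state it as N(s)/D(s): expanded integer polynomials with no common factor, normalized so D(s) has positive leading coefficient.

Step 1. series reduction of M3, M4; result 1/(2*s^2 + s - 1)
Step 2. sum the parallel branches M1, M2, (M3*M4), giving the overall T(s)

Therefore the answer is (-6*s^4 - 7*s^3 + 3*s^2 + 9*s - 1)/(4*s^3 + 6*s^2 - 2).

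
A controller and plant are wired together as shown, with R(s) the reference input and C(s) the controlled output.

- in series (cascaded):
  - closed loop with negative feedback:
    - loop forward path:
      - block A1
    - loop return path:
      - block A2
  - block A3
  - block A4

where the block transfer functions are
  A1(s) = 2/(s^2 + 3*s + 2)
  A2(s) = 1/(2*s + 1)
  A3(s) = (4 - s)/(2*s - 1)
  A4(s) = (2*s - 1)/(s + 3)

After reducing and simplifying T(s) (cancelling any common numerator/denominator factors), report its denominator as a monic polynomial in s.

[1] close the feedback loop around A1, A2; result (4*s + 2)/(2*s^3 + 7*s^2 + 7*s + 4)
[2] series reduction of [A1/(1+A1*A2)], A3, A4; result (-4*s^2 + 14*s + 8)/(2*s^4 + 13*s^3 + 28*s^2 + 25*s + 12)
That last expression is T(s), already simplified. Scaling its denominator by 1/2 (the reciprocal of the leading coefficient) yields the monic denominator.

Hence the answer: s^4 + 13*s^3/2 + 14*s^2 + 25*s/2 + 6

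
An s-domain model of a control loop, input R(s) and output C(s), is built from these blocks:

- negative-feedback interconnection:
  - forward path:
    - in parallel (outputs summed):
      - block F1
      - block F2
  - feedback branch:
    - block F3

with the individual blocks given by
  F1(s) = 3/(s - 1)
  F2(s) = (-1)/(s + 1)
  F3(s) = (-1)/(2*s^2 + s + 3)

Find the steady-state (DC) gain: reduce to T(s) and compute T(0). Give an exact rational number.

Step 1 - parallel reduction of F1, F2; result (2*s + 4)/(s^2 - 1)
Step 2 - apply the feedback formula to (F1+F2), F3; result (4*s^3 + 10*s^2 + 10*s + 12)/(2*s^4 + s^3 + s^2 - 3*s - 7)
DC gain: substitute s = 0 into T(s) from step 2: T(0) = 12/(-7) = -12/7.

Therefore the answer is -12/7.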